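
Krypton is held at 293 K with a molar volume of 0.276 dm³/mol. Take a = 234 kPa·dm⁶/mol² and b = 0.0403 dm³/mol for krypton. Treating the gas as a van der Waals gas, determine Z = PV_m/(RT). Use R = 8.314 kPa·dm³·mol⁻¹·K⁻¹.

P = RT/(V_m − b) − a/V_m² = (8.314)(293)/(0.276 − 0.0403) − 234/(0.276)²
  = 2436.0/0.23570 − 3071.8 = 10335 − 3071.8 = 7263 kPa
Z = PV_m/(RT) = (7263)(0.276)/((8.314)(293)) = 2004.6/2436.0 = 0.8229

Z ≈ 0.8229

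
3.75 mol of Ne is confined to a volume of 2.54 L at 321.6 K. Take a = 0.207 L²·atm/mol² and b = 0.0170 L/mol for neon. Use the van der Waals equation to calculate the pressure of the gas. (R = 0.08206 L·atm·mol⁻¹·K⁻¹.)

P ≈ 39.51 atm

P = nRT/(V − nb) − a n²/V²
nRT/(V − nb) = (3.75)(0.08206)(321.6)/(2.54 − 3.75×0.0170) = 98.964/2.4763 = 39.964 atm
a n²/V² = (0.207)(3.75)²/(2.54)² = 0.45120 atm
P = 39.964 − 0.45120 = 39.51 atm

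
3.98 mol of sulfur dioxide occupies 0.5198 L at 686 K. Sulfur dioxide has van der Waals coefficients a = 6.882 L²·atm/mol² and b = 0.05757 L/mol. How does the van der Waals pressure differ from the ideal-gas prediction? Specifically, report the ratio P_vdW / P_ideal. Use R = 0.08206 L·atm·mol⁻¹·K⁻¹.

P_vdW / P_ideal ≈ 0.8522

Ideal: P_ideal = nRT/V = (3.98)(0.08206)(686)/0.5198 = 431.025 atm
vdW: P = nRT/(V − nb) − a n²/V² = 224.047/0.290671 − 109.014/0.270192 = 770.792 − 403.469 = 367.323 atm
Ratio = 367.323/431.025 = 0.8522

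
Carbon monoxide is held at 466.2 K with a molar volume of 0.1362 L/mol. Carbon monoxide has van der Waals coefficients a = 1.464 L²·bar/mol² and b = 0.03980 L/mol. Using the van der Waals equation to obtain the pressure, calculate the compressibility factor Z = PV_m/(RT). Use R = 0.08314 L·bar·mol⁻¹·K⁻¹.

P = RT/(V_m − b) − a/V_m² = (0.08314)(466.2)/(0.1362 − 0.03980) − 1.464/(0.1362)²
  = 38.760/0.096400 − 78.920 = 402.07 − 78.920 = 323.15 bar
Z = PV_m/(RT) = (323.15)(0.1362)/((0.08314)(466.2)) = 44.013/38.760 = 1.136

Z ≈ 1.136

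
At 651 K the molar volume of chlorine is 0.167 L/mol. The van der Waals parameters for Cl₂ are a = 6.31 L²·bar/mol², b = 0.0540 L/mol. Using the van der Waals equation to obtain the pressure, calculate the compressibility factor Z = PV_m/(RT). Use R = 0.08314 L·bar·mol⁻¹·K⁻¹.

Z ≈ 0.7798

P = RT/(V_m − b) − a/V_m² = (0.08314)(651)/(0.167 − 0.0540) − 6.31/(0.167)²
  = 54.124/0.11300 − 226.25 = 478.97 − 226.25 = 252.72 bar
Z = PV_m/(RT) = (252.72)(0.167)/((0.08314)(651)) = 42.204/54.124 = 0.7798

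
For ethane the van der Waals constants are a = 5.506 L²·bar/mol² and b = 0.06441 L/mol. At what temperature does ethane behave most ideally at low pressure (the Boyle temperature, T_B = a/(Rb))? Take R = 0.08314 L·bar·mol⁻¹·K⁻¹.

T_B ≈ 1028 K

For a van der Waals gas the second virial coefficient B₂ = b − a/(RT) vanishes at T_B = a/(Rb).
T_B = 5.506/(0.08314×0.06441) = 5.506/0.0053550 = 1028 K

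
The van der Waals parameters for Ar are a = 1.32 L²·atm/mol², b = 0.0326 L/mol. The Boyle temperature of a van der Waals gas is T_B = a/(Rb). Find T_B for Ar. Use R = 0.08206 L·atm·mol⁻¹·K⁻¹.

T_B ≈ 493.4 K

For a van der Waals gas the second virial coefficient B₂ = b − a/(RT) vanishes at T_B = a/(Rb).
T_B = 1.32/(0.08206×0.0326) = 1.32/0.0026752 = 493.4 K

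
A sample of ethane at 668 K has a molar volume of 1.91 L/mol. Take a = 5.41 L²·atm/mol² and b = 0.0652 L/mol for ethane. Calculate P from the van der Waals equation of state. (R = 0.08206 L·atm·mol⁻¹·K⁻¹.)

P ≈ 28.23 atm

P = RT/(V_m − b) − a/V_m²
RT/(V_m − b) = (0.08206)(668)/(1.91 − 0.0652) = 54.816/1.8448 = 29.714 atm
a/V_m² = 5.41/(1.91)² = 1.4830 atm
P = 29.714 − 1.4830 = 28.23 atm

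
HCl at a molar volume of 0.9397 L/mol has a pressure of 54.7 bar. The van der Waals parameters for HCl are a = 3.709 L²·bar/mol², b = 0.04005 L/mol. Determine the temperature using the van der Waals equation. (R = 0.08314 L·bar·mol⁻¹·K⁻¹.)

T ≈ 637.4 K

T = (P + a/V_m²)(V_m − b)/R
P + a/V_m² = 54.7 + 3.709/(0.9397)² = 58.900 bar
V_m − b = 0.9397 − 0.04005 = 0.89965 L/mol
T = (58.900)(0.89965)/0.08314 = 637.4 K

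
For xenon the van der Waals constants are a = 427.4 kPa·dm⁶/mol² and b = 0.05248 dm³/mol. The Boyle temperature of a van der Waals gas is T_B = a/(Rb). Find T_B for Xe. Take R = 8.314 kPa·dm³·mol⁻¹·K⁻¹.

T_B ≈ 979.6 K

For a van der Waals gas the second virial coefficient B₂ = b − a/(RT) vanishes at T_B = a/(Rb).
T_B = 427.4/(8.314×0.05248) = 427.4/0.43632 = 979.6 K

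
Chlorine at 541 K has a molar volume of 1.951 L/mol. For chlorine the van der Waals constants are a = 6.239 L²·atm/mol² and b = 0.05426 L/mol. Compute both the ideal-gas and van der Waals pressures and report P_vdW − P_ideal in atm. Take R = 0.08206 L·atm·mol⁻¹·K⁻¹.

Ideal: P_ideal = RT/V_m = (0.08206)(541)/1.951 = 22.7547 atm
vdW: P = RT/(V_m − b) − a/V_m² = 44.3945/1.89674 − 6.239/3.80640 = 23.4057 − 1.63908 = 21.7666 atm
ΔP = 21.7666 − 22.7547 = -0.988 atm

ΔP ≈ -0.988 atm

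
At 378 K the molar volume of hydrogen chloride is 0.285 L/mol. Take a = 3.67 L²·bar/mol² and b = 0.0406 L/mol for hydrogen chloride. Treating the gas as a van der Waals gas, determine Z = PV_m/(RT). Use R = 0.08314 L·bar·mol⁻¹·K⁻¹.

P = RT/(V_m − b) − a/V_m² = (0.08314)(378)/(0.285 − 0.0406) − 3.67/(0.285)²
  = 31.427/0.24440 − 45.183 = 128.59 − 45.183 = 83.41 bar
Z = PV_m/(RT) = (83.41)(0.285)/((0.08314)(378)) = 23.772/31.427 = 0.7564

Z ≈ 0.7564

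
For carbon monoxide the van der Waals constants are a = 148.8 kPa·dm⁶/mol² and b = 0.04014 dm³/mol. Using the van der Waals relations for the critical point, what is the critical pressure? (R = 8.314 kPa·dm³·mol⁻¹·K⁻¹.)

P_c ≈ 3420 kPa

For a van der Waals gas, P_c = a/(27b²).
P_c = 148.8/(27×(0.04014)²) = 148.8/0.043503 = 3420 kPa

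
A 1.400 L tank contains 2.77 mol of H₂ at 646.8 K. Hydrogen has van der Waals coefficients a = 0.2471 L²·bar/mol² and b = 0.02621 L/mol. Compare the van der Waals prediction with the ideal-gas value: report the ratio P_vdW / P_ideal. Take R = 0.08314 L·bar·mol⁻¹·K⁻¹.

Ideal: P_ideal = nRT/V = (2.77)(0.08314)(646.8)/1.400 = 106.398 bar
vdW: P = nRT/(V − nb) − a n²/V² = 148.957/1.32740 − 1.89597/1.96000 = 112.217 − 0.967332 = 111.250 bar
Ratio = 111.250/106.398 = 1.046

P_vdW / P_ideal ≈ 1.046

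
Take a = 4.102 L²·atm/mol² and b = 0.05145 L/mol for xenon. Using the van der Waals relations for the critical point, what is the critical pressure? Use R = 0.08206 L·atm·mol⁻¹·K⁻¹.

For a van der Waals gas, P_c = a/(27b²).
P_c = 4.102/(27×(0.05145)²) = 4.102/0.071472 = 57.39 atm

P_c ≈ 57.39 atm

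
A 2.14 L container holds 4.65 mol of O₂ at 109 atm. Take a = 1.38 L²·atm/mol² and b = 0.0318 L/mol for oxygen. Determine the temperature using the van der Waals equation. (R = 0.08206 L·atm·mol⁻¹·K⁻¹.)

T ≈ 603.1 K

T = (P + a n²/V²)(V − nb)/(nR)
P + a n²/V² = 109 + (1.38)(4.65)²/(2.14)² = 115.52 atm
V − nb = 2.14 − (4.65)(0.0318) = 1.9921 L
T = (115.52)(1.9921)/((4.65)(0.08206)) = 603.1 K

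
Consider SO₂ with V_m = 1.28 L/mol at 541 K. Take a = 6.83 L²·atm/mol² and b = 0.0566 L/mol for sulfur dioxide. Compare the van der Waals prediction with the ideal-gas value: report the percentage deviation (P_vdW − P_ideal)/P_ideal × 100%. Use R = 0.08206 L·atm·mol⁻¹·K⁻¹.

-7.39 %

Ideal: P_ideal = RT/V_m = (0.08206)(541)/1.28 = 34.6832 atm
vdW: P = RT/(V_m − b) − a/V_m² = 44.3945/1.22340 − 6.83/1.63840 = 36.2878 − 4.16870 = 32.1191 atm
% deviation = (32.1191 − 34.6832)/34.6832 × 100% = -7.39%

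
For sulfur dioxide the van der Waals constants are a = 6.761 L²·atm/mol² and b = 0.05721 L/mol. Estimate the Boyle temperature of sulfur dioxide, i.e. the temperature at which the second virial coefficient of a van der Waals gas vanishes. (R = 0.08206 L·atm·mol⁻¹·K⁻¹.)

T_B ≈ 1440 K

For a van der Waals gas the second virial coefficient B₂ = b − a/(RT) vanishes at T_B = a/(Rb).
T_B = 6.761/(0.08206×0.05721) = 6.761/0.0046947 = 1440 K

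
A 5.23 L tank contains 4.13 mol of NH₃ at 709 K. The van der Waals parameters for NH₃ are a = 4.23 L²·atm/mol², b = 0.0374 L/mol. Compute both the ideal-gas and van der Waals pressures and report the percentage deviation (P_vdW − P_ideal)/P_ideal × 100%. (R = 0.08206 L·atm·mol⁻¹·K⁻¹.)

-2.70 %

Ideal: P_ideal = nRT/V = (4.13)(0.08206)(709)/5.23 = 45.9437 atm
vdW: P = nRT/(V − nb) − a n²/V² = 240.286/5.07554 − 72.1507/27.3529 = 47.3420 − 2.63777 = 44.7042 atm
% deviation = (44.7042 − 45.9437)/45.9437 × 100% = -2.70%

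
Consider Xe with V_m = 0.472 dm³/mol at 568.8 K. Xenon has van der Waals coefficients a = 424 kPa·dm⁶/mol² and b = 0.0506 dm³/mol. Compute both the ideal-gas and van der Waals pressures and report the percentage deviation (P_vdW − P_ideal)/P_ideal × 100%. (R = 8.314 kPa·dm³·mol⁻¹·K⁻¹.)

-6.99 %

Ideal: P_ideal = RT/V_m = (8.314)(568.8)/0.472 = 10019.1 kPa
vdW: P = RT/(V_m − b) − a/V_m² = 4729.00/0.421400 − 424/0.222784 = 11222.1 − 1903.19 = 9318.9 kPa
% deviation = (9318.9 − 10019.1)/10019.1 × 100% = -6.99%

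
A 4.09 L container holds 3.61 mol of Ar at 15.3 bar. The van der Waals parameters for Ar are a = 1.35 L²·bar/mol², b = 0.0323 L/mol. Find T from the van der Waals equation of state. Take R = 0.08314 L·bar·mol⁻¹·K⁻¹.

T ≈ 216.5 K

T = (P + a n²/V²)(V − nb)/(nR)
P + a n²/V² = 15.3 + (1.35)(3.61)²/(4.09)² = 16.352 bar
V − nb = 4.09 − (3.61)(0.0323) = 3.9734 L
T = (16.352)(3.9734)/((3.61)(0.08314)) = 216.5 K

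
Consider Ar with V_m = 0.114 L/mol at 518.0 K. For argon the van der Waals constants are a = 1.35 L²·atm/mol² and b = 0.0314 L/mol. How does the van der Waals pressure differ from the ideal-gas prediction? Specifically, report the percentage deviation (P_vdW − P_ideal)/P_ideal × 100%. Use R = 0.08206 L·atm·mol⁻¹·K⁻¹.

10.16 %

Ideal: P_ideal = RT/V_m = (0.08206)(518.0)/0.114 = 372.869 atm
vdW: P = RT/(V_m − b) − a/V_m² = 42.5071/0.0826000 − 1.35/0.0129960 = 514.614 − 103.878 = 410.736 atm
% deviation = (410.736 − 372.869)/372.869 × 100% = 10.16%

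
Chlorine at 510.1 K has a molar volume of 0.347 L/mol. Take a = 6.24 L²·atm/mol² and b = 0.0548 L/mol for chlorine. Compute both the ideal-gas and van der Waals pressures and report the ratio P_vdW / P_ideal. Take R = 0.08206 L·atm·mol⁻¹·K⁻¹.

P_vdW / P_ideal ≈ 0.7579

Ideal: P_ideal = RT/V_m = (0.08206)(510.1)/0.347 = 120.631 atm
vdW: P = RT/(V_m − b) − a/V_m² = 41.8588/0.292200 − 6.24/0.120409 = 143.254 − 51.8234 = 91.431 atm
Ratio = 91.431/120.631 = 0.7579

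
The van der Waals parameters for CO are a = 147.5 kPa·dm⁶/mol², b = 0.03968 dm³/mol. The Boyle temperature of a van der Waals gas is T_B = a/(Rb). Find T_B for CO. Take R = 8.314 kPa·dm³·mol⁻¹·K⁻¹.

T_B ≈ 447.1 K

For a van der Waals gas the second virial coefficient B₂ = b − a/(RT) vanishes at T_B = a/(Rb).
T_B = 147.5/(8.314×0.03968) = 147.5/0.32990 = 447.1 K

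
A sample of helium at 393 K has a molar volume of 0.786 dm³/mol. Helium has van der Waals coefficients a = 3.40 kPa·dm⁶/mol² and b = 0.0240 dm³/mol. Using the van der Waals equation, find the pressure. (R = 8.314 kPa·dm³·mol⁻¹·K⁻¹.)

P ≈ 4282 kPa

P = RT/(V_m − b) − a/V_m²
RT/(V_m − b) = (8.314)(393)/(0.786 − 0.0240) = 3267.4/0.76200 = 4287.9 kPa
a/V_m² = 3.40/(0.786)² = 5.5034 kPa
P = 4287.9 − 5.5034 = 4282 kPa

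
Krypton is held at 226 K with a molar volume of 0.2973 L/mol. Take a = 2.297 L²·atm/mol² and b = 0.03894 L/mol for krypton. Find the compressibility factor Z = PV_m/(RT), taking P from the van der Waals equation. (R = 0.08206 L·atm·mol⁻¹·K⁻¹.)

P = RT/(V_m − b) − a/V_m² = (0.08206)(226)/(0.2973 − 0.03894) − 2.297/(0.2973)²
  = 18.546/0.25836 − 25.988 = 71.784 − 25.988 = 45.796 atm
Z = PV_m/(RT) = (45.796)(0.2973)/((0.08206)(226)) = 13.615/18.546 = 0.7341

Z ≈ 0.7341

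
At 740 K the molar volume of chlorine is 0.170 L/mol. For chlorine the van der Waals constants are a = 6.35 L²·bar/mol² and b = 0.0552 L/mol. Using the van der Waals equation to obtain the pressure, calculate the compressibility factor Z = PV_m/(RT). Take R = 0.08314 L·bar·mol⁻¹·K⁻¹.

Z ≈ 0.8737

P = RT/(V_m − b) − a/V_m² = (0.08314)(740)/(0.170 − 0.0552) − 6.35/(0.170)²
  = 61.524/0.11480 − 219.72 = 535.92 − 219.72 = 316.20 bar
Z = PV_m/(RT) = (316.20)(0.170)/((0.08314)(740)) = 53.754/61.524 = 0.8737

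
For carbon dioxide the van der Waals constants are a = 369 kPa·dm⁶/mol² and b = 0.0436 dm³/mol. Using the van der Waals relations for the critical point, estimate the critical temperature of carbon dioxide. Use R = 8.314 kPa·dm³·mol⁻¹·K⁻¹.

For a van der Waals gas, T_c = 8a/(27Rb).
T_c = 8×369/(27×8.314×0.0436) = 2952.0/9.7872 = 301.6 K

T_c ≈ 301.6 K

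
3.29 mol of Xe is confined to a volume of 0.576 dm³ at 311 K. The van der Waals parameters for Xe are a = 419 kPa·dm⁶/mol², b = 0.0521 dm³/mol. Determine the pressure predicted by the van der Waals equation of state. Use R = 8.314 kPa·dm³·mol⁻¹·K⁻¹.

P = nRT/(V − nb) − a n²/V²
nRT/(V − nb) = (3.29)(8.314)(311)/(0.576 − 3.29×0.0521) = 8506.8/0.40459 = 21026 kPa
a n²/V² = (419)(3.29)²/(0.576)² = 13670 kPa
P = 21026 − 13670 = 7356 kPa

P ≈ 7356 kPa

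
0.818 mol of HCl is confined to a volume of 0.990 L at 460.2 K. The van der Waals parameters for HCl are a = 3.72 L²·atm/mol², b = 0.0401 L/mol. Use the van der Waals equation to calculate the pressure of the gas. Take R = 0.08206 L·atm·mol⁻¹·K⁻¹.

P = nRT/(V − nb) − a n²/V²
nRT/(V − nb) = (0.818)(0.08206)(460.2)/(0.990 − 0.818×0.0401) = 30.891/0.95720 = 32.272 atm
a n²/V² = (3.72)(0.818)²/(0.990)² = 2.5397 atm
P = 32.272 − 2.5397 = 29.73 atm

P ≈ 29.73 atm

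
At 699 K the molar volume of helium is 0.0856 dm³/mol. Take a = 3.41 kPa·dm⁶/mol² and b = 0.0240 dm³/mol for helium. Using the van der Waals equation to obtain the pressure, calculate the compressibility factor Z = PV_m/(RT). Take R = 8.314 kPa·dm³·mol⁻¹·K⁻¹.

Z ≈ 1.383

P = RT/(V_m − b) − a/V_m² = (8.314)(699)/(0.0856 − 0.0240) − 3.41/(0.0856)²
  = 5811.5/0.061600 − 465.38 = 94343 − 465.38 = 93878 kPa
Z = PV_m/(RT) = (93878)(0.0856)/((8.314)(699)) = 8036.0/5811.5 = 1.383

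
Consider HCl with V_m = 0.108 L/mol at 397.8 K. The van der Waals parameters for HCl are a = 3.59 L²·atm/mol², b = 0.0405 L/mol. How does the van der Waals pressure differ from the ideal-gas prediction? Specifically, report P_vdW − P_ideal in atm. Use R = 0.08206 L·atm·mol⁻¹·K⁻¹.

Ideal: P_ideal = RT/V_m = (0.08206)(397.8)/0.108 = 302.254 atm
vdW: P = RT/(V_m − b) − a/V_m² = 32.6435/0.0675000 − 3.59/0.0116640 = 483.607 − 307.785 = 175.822 atm
ΔP = 175.822 − 302.254 = -126.4 atm

ΔP ≈ -126.4 atm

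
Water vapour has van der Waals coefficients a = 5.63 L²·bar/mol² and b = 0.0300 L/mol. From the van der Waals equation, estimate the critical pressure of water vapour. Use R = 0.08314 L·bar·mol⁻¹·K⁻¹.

For a van der Waals gas, P_c = a/(27b²).
P_c = 5.63/(27×(0.0300)²) = 5.63/0.024300 = 231.7 bar

P_c ≈ 231.7 bar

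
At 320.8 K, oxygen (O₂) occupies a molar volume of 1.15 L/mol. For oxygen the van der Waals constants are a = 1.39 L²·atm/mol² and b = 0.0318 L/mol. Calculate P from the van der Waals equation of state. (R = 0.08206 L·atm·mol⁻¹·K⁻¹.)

P ≈ 22.49 atm

P = RT/(V_m − b) − a/V_m²
RT/(V_m − b) = (0.08206)(320.8)/(1.15 − 0.0318) = 26.325/1.1182 = 23.542 atm
a/V_m² = 1.39/(1.15)² = 1.0510 atm
P = 23.542 − 1.0510 = 22.49 atm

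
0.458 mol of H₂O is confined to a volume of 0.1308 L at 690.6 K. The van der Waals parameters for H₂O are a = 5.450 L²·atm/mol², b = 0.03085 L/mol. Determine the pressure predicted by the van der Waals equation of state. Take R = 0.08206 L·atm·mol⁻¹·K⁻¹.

P = nRT/(V − nb) − a n²/V²
nRT/(V − nb) = (0.458)(0.08206)(690.6)/(0.1308 − 0.458×0.03085) = 25.955/0.11667 = 222.47 atm
a n²/V² = (5.450)(0.458)²/(0.1308)² = 66.821 atm
P = 222.47 − 66.821 = 155.6 atm

P ≈ 155.6 atm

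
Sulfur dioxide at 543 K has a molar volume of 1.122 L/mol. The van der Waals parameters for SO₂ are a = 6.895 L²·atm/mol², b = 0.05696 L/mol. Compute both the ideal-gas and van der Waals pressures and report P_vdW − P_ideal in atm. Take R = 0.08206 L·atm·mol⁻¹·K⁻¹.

ΔP ≈ -3.353 atm

Ideal: P_ideal = RT/V_m = (0.08206)(543)/1.122 = 39.7135 atm
vdW: P = RT/(V_m − b) − a/V_m² = 44.5586/1.06504 − 6.895/1.25888 = 41.8375 − 5.47709 = 36.3604 atm
ΔP = 36.3604 − 39.7135 = -3.353 atm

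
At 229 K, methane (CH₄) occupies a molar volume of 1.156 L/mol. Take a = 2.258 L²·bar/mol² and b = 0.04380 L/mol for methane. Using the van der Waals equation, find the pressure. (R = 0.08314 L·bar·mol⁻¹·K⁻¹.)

P = RT/(V_m − b) − a/V_m²
RT/(V_m − b) = (0.08314)(229)/(1.156 − 0.04380) = 19.039/1.1122 = 17.118 bar
a/V_m² = 2.258/(1.156)² = 1.6897 bar
P = 17.118 − 1.6897 = 15.43 bar

P ≈ 15.43 bar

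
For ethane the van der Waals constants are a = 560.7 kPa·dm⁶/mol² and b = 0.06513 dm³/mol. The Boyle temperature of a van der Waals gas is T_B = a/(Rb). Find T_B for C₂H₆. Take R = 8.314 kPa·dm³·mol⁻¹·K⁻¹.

T_B ≈ 1035 K

For a van der Waals gas the second virial coefficient B₂ = b − a/(RT) vanishes at T_B = a/(Rb).
T_B = 560.7/(8.314×0.06513) = 560.7/0.54149 = 1035 K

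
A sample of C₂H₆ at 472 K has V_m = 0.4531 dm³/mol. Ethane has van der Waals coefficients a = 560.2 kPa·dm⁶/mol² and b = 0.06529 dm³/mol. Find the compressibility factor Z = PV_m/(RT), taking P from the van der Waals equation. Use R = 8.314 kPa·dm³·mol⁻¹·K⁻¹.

Z ≈ 0.8533

P = RT/(V_m − b) − a/V_m² = (8.314)(472)/(0.4531 − 0.06529) − 560.2/(0.4531)²
  = 3924.2/0.38781 − 2728.7 = 10119 − 2728.7 = 7390 kPa
Z = PV_m/(RT) = (7390)(0.4531)/((8.314)(472)) = 3348.4/3924.2 = 0.8533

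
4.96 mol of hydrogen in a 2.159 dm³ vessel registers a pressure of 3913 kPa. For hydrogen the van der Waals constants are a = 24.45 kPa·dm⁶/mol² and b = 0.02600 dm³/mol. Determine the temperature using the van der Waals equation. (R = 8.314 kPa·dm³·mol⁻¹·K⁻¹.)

T ≈ 199.0 K

T = (P + a n²/V²)(V − nb)/(nR)
P + a n²/V² = 3913 + (24.45)(4.96)²/(2.159)² = 4042.0 kPa
V − nb = 2.159 − (4.96)(0.02600) = 2.0300 dm³
T = (4042.0)(2.0300)/((4.96)(8.314)) = 199.0 K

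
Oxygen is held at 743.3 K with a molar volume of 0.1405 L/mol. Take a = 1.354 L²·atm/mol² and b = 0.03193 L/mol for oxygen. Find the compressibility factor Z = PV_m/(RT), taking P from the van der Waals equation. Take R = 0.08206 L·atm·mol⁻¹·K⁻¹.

Z ≈ 1.136

P = RT/(V_m − b) − a/V_m² = (0.08206)(743.3)/(0.1405 − 0.03193) − 1.354/(0.1405)²
  = 60.995/0.10857 − 68.591 = 561.80 − 68.591 = 493.21 atm
Z = PV_m/(RT) = (493.21)(0.1405)/((0.08206)(743.3)) = 69.296/60.995 = 1.136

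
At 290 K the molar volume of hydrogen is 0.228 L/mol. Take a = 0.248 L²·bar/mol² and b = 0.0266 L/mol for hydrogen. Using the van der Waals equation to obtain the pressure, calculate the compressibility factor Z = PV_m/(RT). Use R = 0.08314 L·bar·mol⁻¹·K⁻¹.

Z ≈ 1.087

P = RT/(V_m − b) − a/V_m² = (0.08314)(290)/(0.228 − 0.0266) − 0.248/(0.228)²
  = 24.111/0.20140 − 4.7707 = 119.72 − 4.7707 = 114.95 bar
Z = PV_m/(RT) = (114.95)(0.228)/((0.08314)(290)) = 26.209/24.111 = 1.087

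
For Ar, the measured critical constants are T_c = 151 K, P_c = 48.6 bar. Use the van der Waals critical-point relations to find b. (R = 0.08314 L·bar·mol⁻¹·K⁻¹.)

b ≈ 0.03229 L/mol

From T_c = 8a/(27Rb) and P_c = a/(27b²): b = R T_c/(8 P_c).
b = (0.08314)(151)/(8×48.6) = 12.554/388.80 = 0.03229 L/mol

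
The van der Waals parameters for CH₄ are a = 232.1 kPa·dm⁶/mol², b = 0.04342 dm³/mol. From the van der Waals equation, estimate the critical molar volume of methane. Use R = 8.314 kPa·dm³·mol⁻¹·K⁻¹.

For a van der Waals gas, V_m,c = 3b.
V_m,c = 3×0.04342 = 0.1303 dm³/mol

V_m,c ≈ 0.1303 dm³/mol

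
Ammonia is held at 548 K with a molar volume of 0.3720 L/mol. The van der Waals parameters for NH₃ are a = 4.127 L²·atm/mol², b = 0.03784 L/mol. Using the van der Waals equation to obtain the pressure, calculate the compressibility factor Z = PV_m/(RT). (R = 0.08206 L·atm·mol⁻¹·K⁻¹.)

P = RT/(V_m − b) − a/V_m² = (0.08206)(548)/(0.3720 − 0.03784) − 4.127/(0.3720)²
  = 44.969/0.33416 − 29.823 = 134.57 − 29.823 = 104.75 atm
Z = PV_m/(RT) = (104.75)(0.3720)/((0.08206)(548)) = 38.967/44.969 = 0.8665

Z ≈ 0.8665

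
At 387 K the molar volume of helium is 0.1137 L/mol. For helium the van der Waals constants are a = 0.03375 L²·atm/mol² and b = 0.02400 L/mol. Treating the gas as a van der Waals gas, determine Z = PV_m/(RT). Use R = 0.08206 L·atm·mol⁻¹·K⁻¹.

P = RT/(V_m − b) − a/V_m² = (0.08206)(387)/(0.1137 − 0.02400) − 0.03375/(0.1137)²
  = 31.757/0.089700 − 2.6107 = 354.04 − 2.6107 = 351.43 atm
Z = PV_m/(RT) = (351.43)(0.1137)/((0.08206)(387)) = 39.958/31.757 = 1.258

Z ≈ 1.258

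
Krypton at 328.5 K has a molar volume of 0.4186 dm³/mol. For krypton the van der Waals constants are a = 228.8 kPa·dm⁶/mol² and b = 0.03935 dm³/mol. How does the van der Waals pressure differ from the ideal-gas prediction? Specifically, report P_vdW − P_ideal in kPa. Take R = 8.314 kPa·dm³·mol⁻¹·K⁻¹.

ΔP ≈ -628.8 kPa

Ideal: P_ideal = RT/V_m = (8.314)(328.5)/0.4186 = 6524.48 kPa
vdW: P = RT/(V_m − b) − a/V_m² = 2731.15/0.379250 − 228.8/0.175226 = 7201.45 − 1305.74 = 5895.71 kPa
ΔP = 5895.71 − 6524.48 = -628.8 kPa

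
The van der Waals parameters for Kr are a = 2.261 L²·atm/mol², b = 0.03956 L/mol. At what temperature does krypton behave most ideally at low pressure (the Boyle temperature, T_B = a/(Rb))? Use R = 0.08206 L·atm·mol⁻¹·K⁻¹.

For a van der Waals gas the second virial coefficient B₂ = b − a/(RT) vanishes at T_B = a/(Rb).
T_B = 2.261/(0.08206×0.03956) = 2.261/0.0032463 = 696.5 K

T_B ≈ 696.5 K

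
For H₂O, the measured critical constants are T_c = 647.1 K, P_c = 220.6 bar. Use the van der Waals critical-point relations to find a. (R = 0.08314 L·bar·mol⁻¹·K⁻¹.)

a ≈ 5.535 L²·bar/mol²

From T_c = 8a/(27Rb) and P_c = a/(27b²): a = 27 R² T_c²/(64 P_c).
a = 27×(0.08314)²×(647.1)²/(64×220.6) = 78150/14118 = 5.535 L²·bar/mol²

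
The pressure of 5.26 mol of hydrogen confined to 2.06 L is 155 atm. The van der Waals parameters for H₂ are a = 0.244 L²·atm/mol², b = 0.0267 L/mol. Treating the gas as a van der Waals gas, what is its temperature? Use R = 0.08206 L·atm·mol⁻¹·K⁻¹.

T ≈ 696.4 K

T = (P + a n²/V²)(V − nb)/(nR)
P + a n²/V² = 155 + (0.244)(5.26)²/(2.06)² = 156.59 atm
V − nb = 2.06 − (5.26)(0.0267) = 1.9196 L
T = (156.59)(1.9196)/((5.26)(0.08206)) = 696.4 K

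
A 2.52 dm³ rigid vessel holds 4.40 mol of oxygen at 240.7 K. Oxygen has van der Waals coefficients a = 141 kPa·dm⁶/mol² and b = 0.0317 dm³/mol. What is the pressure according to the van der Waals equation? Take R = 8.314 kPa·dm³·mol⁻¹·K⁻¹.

P ≈ 3269 kPa

P = nRT/(V − nb) − a n²/V²
nRT/(V − nb) = (4.40)(8.314)(240.7)/(2.52 − 4.40×0.0317) = 8805.2/2.3805 = 3698.9 kPa
a n²/V² = (141)(4.40)²/(2.52)² = 429.86 kPa
P = 3698.9 − 429.86 = 3269 kPa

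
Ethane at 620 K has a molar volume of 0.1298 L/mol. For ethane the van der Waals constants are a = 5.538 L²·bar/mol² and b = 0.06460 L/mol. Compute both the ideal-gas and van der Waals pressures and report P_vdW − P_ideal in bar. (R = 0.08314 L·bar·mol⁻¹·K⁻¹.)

ΔP ≈ 64.77 bar

Ideal: P_ideal = RT/V_m = (0.08314)(620)/0.1298 = 397.125 bar
vdW: P = RT/(V_m − b) − a/V_m² = 51.5468/0.0652000 − 5.538/0.0168480 = 790.595 − 328.704 = 461.891 bar
ΔP = 461.891 − 397.125 = 64.77 bar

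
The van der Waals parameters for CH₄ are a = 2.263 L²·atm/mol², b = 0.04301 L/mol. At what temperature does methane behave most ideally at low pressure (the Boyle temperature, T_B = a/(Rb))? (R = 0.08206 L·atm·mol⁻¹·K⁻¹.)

For a van der Waals gas the second virial coefficient B₂ = b − a/(RT) vanishes at T_B = a/(Rb).
T_B = 2.263/(0.08206×0.04301) = 2.263/0.0035294 = 641.2 K

T_B ≈ 641.2 K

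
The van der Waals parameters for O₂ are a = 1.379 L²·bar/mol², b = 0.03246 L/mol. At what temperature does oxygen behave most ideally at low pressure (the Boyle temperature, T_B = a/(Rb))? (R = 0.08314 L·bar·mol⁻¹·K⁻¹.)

For a van der Waals gas the second virial coefficient B₂ = b − a/(RT) vanishes at T_B = a/(Rb).
T_B = 1.379/(0.08314×0.03246) = 1.379/0.0026987 = 511.0 K

T_B ≈ 511.0 K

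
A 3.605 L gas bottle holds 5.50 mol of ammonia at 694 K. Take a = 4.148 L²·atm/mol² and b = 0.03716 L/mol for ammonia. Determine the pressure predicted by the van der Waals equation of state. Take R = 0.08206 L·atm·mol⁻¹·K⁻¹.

P = nRT/(V − nb) − a n²/V²
nRT/(V − nb) = (5.50)(0.08206)(694)/(3.605 − 5.50×0.03716) = 313.22/3.4006 = 92.107 atm
a n²/V² = (4.148)(5.50)²/(3.605)² = 9.6550 atm
P = 92.107 − 9.6550 = 82.45 atm

P ≈ 82.45 atm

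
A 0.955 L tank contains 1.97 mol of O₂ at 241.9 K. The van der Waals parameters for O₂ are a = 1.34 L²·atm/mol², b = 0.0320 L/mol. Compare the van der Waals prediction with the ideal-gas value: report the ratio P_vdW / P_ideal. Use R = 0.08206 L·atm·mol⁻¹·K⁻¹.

Ideal: P_ideal = nRT/V = (1.97)(0.08206)(241.9)/0.955 = 40.9478 atm
vdW: P = nRT/(V − nb) − a n²/V² = 39.1051/0.891960 − 5.20041/0.912025 = 43.8418 − 5.70205 = 38.1398 atm
Ratio = 38.1398/40.9478 = 0.9314

P_vdW / P_ideal ≈ 0.9314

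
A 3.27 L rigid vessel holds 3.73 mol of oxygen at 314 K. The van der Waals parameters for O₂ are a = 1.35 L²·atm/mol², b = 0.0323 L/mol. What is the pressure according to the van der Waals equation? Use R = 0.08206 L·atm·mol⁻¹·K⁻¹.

P = nRT/(V − nb) − a n²/V²
nRT/(V − nb) = (3.73)(0.08206)(314)/(3.27 − 3.73×0.0323) = 96.110/3.1495 = 30.516 atm
a n²/V² = (1.35)(3.73)²/(3.27)² = 1.7565 atm
P = 30.516 − 1.7565 = 28.76 atm

P ≈ 28.76 atm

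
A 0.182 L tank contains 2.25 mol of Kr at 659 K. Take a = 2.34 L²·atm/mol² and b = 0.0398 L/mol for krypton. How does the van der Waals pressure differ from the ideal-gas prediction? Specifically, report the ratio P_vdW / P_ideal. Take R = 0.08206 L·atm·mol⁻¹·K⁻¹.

Ideal: P_ideal = nRT/V = (2.25)(0.08206)(659)/0.182 = 668.541 atm
vdW: P = nRT/(V − nb) − a n²/V² = 121.674/0.0924500 − 11.8463/0.0331240 = 1316.11 − 357.635 = 958.48 atm
Ratio = 958.48/668.541 = 1.434

P_vdW / P_ideal ≈ 1.434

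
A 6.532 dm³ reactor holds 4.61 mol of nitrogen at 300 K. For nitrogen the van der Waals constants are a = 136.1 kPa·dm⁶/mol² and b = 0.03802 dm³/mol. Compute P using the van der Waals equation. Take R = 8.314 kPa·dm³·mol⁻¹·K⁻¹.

P = nRT/(V − nb) − a n²/V²
nRT/(V − nb) = (4.61)(8.314)(300)/(6.532 − 4.61×0.03802) = 11498/6.3567 = 1808.8 kPa
a n²/V² = (136.1)(4.61)²/(6.532)² = 67.790 kPa
P = 1808.8 − 67.790 = 1741 kPa

P ≈ 1741 kPa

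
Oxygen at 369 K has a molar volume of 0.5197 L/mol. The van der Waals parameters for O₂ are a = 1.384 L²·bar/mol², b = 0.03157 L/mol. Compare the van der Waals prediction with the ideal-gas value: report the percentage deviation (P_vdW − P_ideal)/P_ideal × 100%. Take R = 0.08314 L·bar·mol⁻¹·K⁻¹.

-2.21 %

Ideal: P_ideal = RT/V_m = (0.08314)(369)/0.5197 = 59.0315 bar
vdW: P = RT/(V_m − b) − a/V_m² = 30.6787/0.488130 − 1.384/0.270088 = 62.8494 − 5.12426 = 57.7251 bar
% deviation = (57.7251 − 59.0315)/59.0315 × 100% = -2.21%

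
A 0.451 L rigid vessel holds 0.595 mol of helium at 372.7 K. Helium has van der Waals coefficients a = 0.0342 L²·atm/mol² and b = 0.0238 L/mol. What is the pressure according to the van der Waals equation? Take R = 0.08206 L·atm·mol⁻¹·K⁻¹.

P ≈ 41.60 atm

P = nRT/(V − nb) − a n²/V²
nRT/(V − nb) = (0.595)(0.08206)(372.7)/(0.451 − 0.595×0.0238) = 18.197/0.43684 = 41.656 atm
a n²/V² = (0.0342)(0.595)²/(0.451)² = 0.059526 atm
P = 41.656 − 0.059526 = 41.60 atm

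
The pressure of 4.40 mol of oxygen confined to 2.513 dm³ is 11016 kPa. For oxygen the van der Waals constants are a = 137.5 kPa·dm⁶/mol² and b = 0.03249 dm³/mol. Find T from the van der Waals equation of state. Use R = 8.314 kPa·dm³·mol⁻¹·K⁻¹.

T = (P + a n²/V²)(V − nb)/(nR)
P + a n²/V² = 11016 + (137.5)(4.40)²/(2.513)² = 11438 kPa
V − nb = 2.513 − (4.40)(0.03249) = 2.3700 dm³
T = (11438)(2.3700)/((4.40)(8.314)) = 741.0 K

T ≈ 741.0 K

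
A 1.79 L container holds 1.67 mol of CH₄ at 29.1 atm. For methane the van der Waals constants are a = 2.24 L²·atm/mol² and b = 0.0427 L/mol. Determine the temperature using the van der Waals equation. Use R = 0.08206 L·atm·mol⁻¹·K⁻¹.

T ≈ 389.4 K

T = (P + a n²/V²)(V − nb)/(nR)
P + a n²/V² = 29.1 + (2.24)(1.67)²/(1.79)² = 31.050 atm
V − nb = 1.79 − (1.67)(0.0427) = 1.7187 L
T = (31.050)(1.7187)/((1.67)(0.08206)) = 389.4 K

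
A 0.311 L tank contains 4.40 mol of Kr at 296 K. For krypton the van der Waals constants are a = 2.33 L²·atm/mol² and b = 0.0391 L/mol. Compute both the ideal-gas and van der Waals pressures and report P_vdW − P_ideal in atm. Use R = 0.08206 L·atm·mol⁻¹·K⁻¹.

ΔP ≈ -40.92 atm

Ideal: P_ideal = nRT/V = (4.40)(0.08206)(296)/0.311 = 343.649 atm
vdW: P = nRT/(V − nb) − a n²/V² = 106.875/0.138960 − 45.1088/0.0967210 = 769.106 − 466.381 = 302.725 atm
ΔP = 302.725 − 343.649 = -40.92 atm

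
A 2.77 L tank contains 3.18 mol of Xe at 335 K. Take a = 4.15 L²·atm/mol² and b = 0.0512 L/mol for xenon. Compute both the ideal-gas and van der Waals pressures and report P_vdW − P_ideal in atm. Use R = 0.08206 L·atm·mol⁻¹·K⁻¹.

Ideal: P_ideal = nRT/V = (3.18)(0.08206)(335)/2.77 = 31.5590 atm
vdW: P = nRT/(V − nb) − a n²/V² = 87.4185/2.60718 − 41.9665/7.67290 = 33.5299 − 5.46944 = 28.0605 atm
ΔP = 28.0605 − 31.5590 = -3.499 atm

ΔP ≈ -3.499 atm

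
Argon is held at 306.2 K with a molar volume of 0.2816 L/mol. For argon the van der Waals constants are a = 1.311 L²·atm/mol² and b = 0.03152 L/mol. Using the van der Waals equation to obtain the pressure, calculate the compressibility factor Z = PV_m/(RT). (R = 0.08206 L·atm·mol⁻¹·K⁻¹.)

Z ≈ 0.9408

P = RT/(V_m − b) − a/V_m² = (0.08206)(306.2)/(0.2816 − 0.03152) − 1.311/(0.2816)²
  = 25.127/0.25008 − 16.532 = 100.48 − 16.532 = 83.95 atm
Z = PV_m/(RT) = (83.95)(0.2816)/((0.08206)(306.2)) = 23.640/25.127 = 0.9408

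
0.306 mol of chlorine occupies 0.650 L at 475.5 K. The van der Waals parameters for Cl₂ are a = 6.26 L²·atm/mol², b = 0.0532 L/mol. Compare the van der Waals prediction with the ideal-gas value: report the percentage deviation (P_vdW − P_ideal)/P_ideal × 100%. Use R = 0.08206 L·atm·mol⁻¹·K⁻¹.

Ideal: P_ideal = nRT/V = (0.306)(0.08206)(475.5)/0.650 = 18.3692 atm
vdW: P = nRT/(V − nb) − a n²/V² = 11.9400/0.633721 − 0.586161/0.422500 = 18.8411 − 1.38736 = 17.4537 atm
% deviation = (17.4537 − 18.3692)/18.3692 × 100% = -4.98%

-4.98 %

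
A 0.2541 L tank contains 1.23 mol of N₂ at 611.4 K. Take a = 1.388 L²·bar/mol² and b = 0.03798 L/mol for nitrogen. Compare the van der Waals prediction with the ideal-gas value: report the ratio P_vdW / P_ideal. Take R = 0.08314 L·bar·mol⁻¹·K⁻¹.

P_vdW / P_ideal ≈ 1.093

Ideal: P_ideal = nRT/V = (1.23)(0.08314)(611.4)/0.2541 = 246.057 bar
vdW: P = nRT/(V − nb) − a n²/V² = 62.5231/0.207385 − 2.09991/0.0645668 = 301.483 − 32.5231 = 268.960 bar
Ratio = 268.960/246.057 = 1.093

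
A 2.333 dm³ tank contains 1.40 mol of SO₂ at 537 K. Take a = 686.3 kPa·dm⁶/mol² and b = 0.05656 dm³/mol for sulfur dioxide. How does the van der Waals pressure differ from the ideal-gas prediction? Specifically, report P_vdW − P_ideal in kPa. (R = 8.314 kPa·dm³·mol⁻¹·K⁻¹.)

ΔP ≈ -153.0 kPa

Ideal: P_ideal = nRT/V = (1.40)(8.314)(537)/2.333 = 2679.15 kPa
vdW: P = nRT/(V − nb) − a n²/V² = 6250.47/2.25382 − 1345.15/5.44289 = 2773.28 − 247.139 = 2526.14 kPa
ΔP = 2526.14 − 2679.15 = -153.0 kPa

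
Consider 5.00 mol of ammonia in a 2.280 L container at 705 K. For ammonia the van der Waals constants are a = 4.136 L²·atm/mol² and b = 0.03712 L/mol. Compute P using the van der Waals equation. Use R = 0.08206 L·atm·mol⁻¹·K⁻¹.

P ≈ 118.2 atm

P = nRT/(V − nb) − a n²/V²
nRT/(V − nb) = (5.00)(0.08206)(705)/(2.280 − 5.00×0.03712) = 289.26/2.0944 = 138.11 atm
a n²/V² = (4.136)(5.00)²/(2.280)² = 19.891 atm
P = 138.11 − 19.891 = 118.2 atm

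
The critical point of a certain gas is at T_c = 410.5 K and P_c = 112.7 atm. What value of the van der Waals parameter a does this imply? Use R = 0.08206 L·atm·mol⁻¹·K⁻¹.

a ≈ 4.248 L²·atm/mol²

From T_c = 8a/(27Rb) and P_c = a/(27b²): a = 27 R² T_c²/(64 P_c).
a = 27×(0.08206)²×(410.5)²/(64×112.7) = 30637/7212.8 = 4.248 L²·atm/mol²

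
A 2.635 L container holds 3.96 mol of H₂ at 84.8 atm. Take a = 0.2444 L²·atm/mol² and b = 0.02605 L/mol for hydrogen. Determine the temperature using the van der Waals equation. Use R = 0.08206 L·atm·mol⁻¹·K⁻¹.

T ≈ 665.0 K

T = (P + a n²/V²)(V − nb)/(nR)
P + a n²/V² = 84.8 + (0.2444)(3.96)²/(2.635)² = 85.352 atm
V − nb = 2.635 − (3.96)(0.02605) = 2.5318 L
T = (85.352)(2.5318)/((3.96)(0.08206)) = 665.0 K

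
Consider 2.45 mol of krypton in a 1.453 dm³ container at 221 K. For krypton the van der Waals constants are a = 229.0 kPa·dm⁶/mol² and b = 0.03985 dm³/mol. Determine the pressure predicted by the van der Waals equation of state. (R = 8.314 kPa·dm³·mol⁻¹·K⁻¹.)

P ≈ 2670 kPa

P = nRT/(V − nb) − a n²/V²
nRT/(V − nb) = (2.45)(8.314)(221)/(1.453 − 2.45×0.03985) = 4501.6/1.3554 = 3321.2 kPa
a n²/V² = (229.0)(2.45)²/(1.453)² = 651.08 kPa
P = 3321.2 − 651.08 = 2670 kPa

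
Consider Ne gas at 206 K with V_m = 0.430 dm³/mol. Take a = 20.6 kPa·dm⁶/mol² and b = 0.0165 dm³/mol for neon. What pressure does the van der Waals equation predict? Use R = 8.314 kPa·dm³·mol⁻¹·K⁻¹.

P = RT/(V_m − b) − a/V_m²
RT/(V_m − b) = (8.314)(206)/(0.430 − 0.0165) = 1712.7/0.41350 = 4142.0 kPa
a/V_m² = 20.6/(0.430)² = 111.41 kPa
P = 4142.0 − 111.41 = 4031 kPa

P ≈ 4031 kPa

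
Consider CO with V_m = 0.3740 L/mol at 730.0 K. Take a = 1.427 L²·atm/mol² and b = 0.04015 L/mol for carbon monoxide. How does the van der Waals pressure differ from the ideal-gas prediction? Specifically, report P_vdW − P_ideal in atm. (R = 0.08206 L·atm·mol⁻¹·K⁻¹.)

Ideal: P_ideal = RT/V_m = (0.08206)(730.0)/0.3740 = 160.171 atm
vdW: P = RT/(V_m − b) − a/V_m² = 59.9038/0.333850 − 1.427/0.139876 = 179.433 − 10.2019 = 169.231 atm
ΔP = 169.231 − 160.171 = 9.06 atm

ΔP ≈ 9.06 atm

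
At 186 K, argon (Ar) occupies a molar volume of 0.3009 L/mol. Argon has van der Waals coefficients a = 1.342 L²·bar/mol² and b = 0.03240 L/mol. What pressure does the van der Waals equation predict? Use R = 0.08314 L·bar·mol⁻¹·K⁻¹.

P = RT/(V_m − b) − a/V_m²
RT/(V_m − b) = (0.08314)(186)/(0.3009 − 0.03240) = 15.464/0.26850 = 57.594 bar
a/V_m² = 1.342/(0.3009)² = 14.822 bar
P = 57.594 − 14.822 = 42.77 bar

P ≈ 42.77 bar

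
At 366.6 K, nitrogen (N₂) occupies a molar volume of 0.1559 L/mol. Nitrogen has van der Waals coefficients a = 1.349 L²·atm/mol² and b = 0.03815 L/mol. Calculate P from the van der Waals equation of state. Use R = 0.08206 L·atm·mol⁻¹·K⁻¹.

P = RT/(V_m − b) − a/V_m²
RT/(V_m − b) = (0.08206)(366.6)/(0.1559 − 0.03815) = 30.083/0.11775 = 255.48 atm
a/V_m² = 1.349/(0.1559)² = 55.503 atm
P = 255.48 − 55.503 = 200.0 atm

P ≈ 200.0 atm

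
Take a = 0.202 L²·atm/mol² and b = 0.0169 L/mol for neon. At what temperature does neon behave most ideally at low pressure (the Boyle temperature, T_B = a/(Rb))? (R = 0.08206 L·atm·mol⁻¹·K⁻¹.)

For a van der Waals gas the second virial coefficient B₂ = b − a/(RT) vanishes at T_B = a/(Rb).
T_B = 0.202/(0.08206×0.0169) = 0.202/0.0013868 = 145.7 K

T_B ≈ 145.7 K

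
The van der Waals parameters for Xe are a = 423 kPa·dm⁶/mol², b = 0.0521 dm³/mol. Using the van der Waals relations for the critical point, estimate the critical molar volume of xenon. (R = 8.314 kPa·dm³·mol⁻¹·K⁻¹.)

V_m,c ≈ 0.1563 dm³/mol

For a van der Waals gas, V_m,c = 3b.
V_m,c = 3×0.0521 = 0.1563 dm³/mol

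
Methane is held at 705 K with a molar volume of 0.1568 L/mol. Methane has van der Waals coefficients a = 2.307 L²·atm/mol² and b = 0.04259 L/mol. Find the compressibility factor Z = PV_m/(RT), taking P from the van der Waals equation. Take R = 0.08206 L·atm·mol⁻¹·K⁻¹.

P = RT/(V_m − b) − a/V_m² = (0.08206)(705)/(0.1568 − 0.04259) − 2.307/(0.1568)²
  = 57.852/0.11421 − 93.833 = 506.54 − 93.833 = 412.71 atm
Z = PV_m/(RT) = (412.71)(0.1568)/((0.08206)(705)) = 64.713/57.852 = 1.119

Z ≈ 1.119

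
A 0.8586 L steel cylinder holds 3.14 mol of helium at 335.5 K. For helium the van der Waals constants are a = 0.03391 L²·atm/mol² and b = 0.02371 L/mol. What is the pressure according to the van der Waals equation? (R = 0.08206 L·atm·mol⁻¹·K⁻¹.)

P ≈ 109.8 atm

P = nRT/(V − nb) − a n²/V²
nRT/(V − nb) = (3.14)(0.08206)(335.5)/(0.8586 − 3.14×0.02371) = 86.448/0.78415 = 110.24 atm
a n²/V² = (0.03391)(3.14)²/(0.8586)² = 0.45353 atm
P = 110.24 − 0.45353 = 109.8 atm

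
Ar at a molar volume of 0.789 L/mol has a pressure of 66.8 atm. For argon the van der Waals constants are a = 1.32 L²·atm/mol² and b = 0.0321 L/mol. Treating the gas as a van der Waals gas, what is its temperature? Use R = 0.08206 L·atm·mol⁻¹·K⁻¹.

T ≈ 635.7 K

T = (P + a/V_m²)(V_m − b)/R
P + a/V_m² = 66.8 + 1.32/(0.789)² = 68.920 atm
V_m − b = 0.789 − 0.0321 = 0.75690 L/mol
T = (68.920)(0.75690)/0.08206 = 635.7 K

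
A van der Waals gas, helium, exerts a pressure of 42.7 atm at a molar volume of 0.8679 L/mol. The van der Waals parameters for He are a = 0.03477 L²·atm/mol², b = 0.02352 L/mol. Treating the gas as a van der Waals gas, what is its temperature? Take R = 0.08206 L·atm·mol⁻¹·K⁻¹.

T ≈ 439.8 K

T = (P + a/V_m²)(V_m − b)/R
P + a/V_m² = 42.7 + 0.03477/(0.8679)² = 42.746 atm
V_m − b = 0.8679 − 0.02352 = 0.84438 L/mol
T = (42.746)(0.84438)/0.08206 = 439.8 K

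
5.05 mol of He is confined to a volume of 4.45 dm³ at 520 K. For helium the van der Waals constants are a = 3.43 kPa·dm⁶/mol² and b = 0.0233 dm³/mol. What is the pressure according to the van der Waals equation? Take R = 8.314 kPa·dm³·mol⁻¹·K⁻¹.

P ≈ 5035 kPa

P = nRT/(V − nb) − a n²/V²
nRT/(V − nb) = (5.05)(8.314)(520)/(4.45 − 5.05×0.0233) = 21833/4.3323 = 5039.6 kPa
a n²/V² = (3.43)(5.05)²/(4.45)² = 4.4173 kPa
P = 5039.6 − 4.4173 = 5035 kPa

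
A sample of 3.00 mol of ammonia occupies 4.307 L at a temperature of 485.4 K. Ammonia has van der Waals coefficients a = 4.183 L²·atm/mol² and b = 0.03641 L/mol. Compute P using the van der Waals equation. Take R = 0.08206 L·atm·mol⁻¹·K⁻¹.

P = nRT/(V − nb) − a n²/V²
nRT/(V − nb) = (3.00)(0.08206)(485.4)/(4.307 − 3.00×0.03641) = 119.50/4.1978 = 28.467 atm
a n²/V² = (4.183)(3.00)²/(4.307)² = 2.0295 atm
P = 28.467 − 2.0295 = 26.44 atm

P ≈ 26.44 atm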